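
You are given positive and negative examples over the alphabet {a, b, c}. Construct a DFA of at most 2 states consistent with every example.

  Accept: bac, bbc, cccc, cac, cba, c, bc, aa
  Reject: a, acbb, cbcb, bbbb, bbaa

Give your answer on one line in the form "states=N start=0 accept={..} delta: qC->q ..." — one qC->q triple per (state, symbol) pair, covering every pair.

states=2 start=0 accept={0} delta: 0a->1 0b->1 0c->0 1a->0 1b->1 1c->0

Grow the machine one transition at a time. Run the examples from 0; the earliest place one falls off (shortest prefix, ties alphabetical) gets sent to the lowest-numbered state that keeps every Accept/Reject pair distinguishable — a pair clashes when both reach the same state with identical unread suffix — and to a fresh state only if none does.
a: 0a undefined. 0a->0: no, aa/a meet in 0. Open state 1: 0a->1.
b: 0b undefined. 0b->0: no, aa/bbaa meet in 1 with "a" left. 0b->1: ok.
c: 0c undefined. 0c->0: ok.
aa: 1a undefined. 1a->0: ok.
ac: 1c undefined. 1c->0: ok.
bb: 1b undefined. 1b->0: no, bac/acbb meet in 0. 1b->1: ok.
All examples now run through 2 states with every (state, symbol) defined. Accept strings end in {0}, Reject strings end in {1}; accept={0}.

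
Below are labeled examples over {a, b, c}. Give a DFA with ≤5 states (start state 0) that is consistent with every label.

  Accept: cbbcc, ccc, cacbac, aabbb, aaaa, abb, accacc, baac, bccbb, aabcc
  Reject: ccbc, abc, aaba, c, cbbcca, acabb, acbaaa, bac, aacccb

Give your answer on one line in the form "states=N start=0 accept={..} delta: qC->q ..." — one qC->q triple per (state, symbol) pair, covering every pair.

states=5 start=0 accept={0,4} delta: 0a->0 0b->1 0c->1 1a->2 1b->4 1c->3 2a->3 2b->0 2c->1 3a->1 3b->0 3c->0 4a->3 4b->4 4c->4

Fold the examples into a partial DFA from state 0: repeatedly fix the first undefined (state, symbol) met by the shortest-then-alphabetical prefix, trying targets in increasing order and rejecting any under which an Accept and a Reject string meet in one state with the same remainder; add a state when all current targets are rejected. Accepting states are where Accept strings end.
a: 0a undefined. 0a->0: ok.
b: 0b undefined. 0b->0: no, aabbb/aaba meet in 0. Open state 1: 0b->1.
c: 0c undefined. 0c->0: no, ccc/c meet in 0. 0c->1: ok.
ba: 1a undefined. 1a->0: no, aaaa/aaba meet in 0. 1a->1: no, aabbb/acabb meet in 1 with "bb" left. Open state 2: 1a->2.
bc: 1c undefined. 1c->0: no, ccc/c meet in 1. 1c->1: no, ccc/abc meet in 1. 1c->2: no, ccc/bac meet in 2 with "c" left. Open state 3: 1c->3.
cb: 1b undefined. 1b->0: no, aabbb/c meet in 1. 1b->1: no, aabbb/c meet in 1. 1b->2: no, abb/aaba meet in 2. 1b->3: no, abb/abc meet in 3. Open state 4: 1b->4.
baa: 2a undefined. 2a->0: no, baac/c meet in 1. 2a->1: no, baac/abc meet in 3. 2a->2: no, baac/bac meet in 2 with "c" left. 2a->3: ok.
bac: 2c undefined. 2c->0: no, cacbac/bac meet in 0. 2c->1: ok.
bcc: 3c undefined. 3c->0: ok.
cbb: 4b undefined. 4b->0: no, cbbcc/abc meet in 3. 4b->1: no, cbbcc/cbbcca meet in 0. 4b->2: no, cbbcc/abc meet in 3. 4b->3: no, cbbcc/c meet in 1. 4b->4: ok.
ccb: 3b undefined. 3b->0: ok.
acab: 2b undefined. 2b->0: ok.
acba: 4a undefined. 4a->0: no, ccc/acbaaa meet in 0. 4a->1: no, cacbac/abc meet in 3. 4a->2: no, cacbac/ccbc meet in 1. 4a->3: ok.
acca: 3a undefined. 3a->0: no, ccc/acbaaa meet in 0. 3a->1: ok.
cbbc: 4c undefined. 4c->0: no, cbbcc/ccbc meet in 1. 4c->1: no, cbbcc/abc meet in 3. 4c->2: no, cbbcc/ccbc meet in 1. 4c->3: no, cbbcc/cbbcca meet in 0. 4c->4: ok.
All examples now run through 5 states with every (state, symbol) defined. Accept strings end in {0,4}, Reject strings end in {1,2,3}; accept={0,4}.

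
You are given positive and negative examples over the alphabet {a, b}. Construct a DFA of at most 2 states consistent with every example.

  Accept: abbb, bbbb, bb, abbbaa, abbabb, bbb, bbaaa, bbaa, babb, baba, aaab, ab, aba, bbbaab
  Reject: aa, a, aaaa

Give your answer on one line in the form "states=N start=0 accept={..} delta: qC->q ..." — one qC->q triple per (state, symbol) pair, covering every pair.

Grow the machine one transition at a time. Run the examples from 0; the earliest place one falls off (shortest prefix, ties alphabetical) gets sent to the lowest-numbered state that keeps every Accept/Reject pair distinguishable — a pair clashes when both reach the same state with identical unread suffix — and to a fresh state only if none does.
a: 0a undefined. 0a->0: ok.
b: 0b undefined. 0b->0: no, abbb/aa meet in 0. Open state 1: 0b->1.
ba: 1a undefined. 1a->0: no, baba/aa meet in 0. 1a->1: ok.
bb: 1b undefined. 1b->0: no, bbbb/aa meet in 0. 1b->1: ok.
All examples now run through 2 states with every (state, symbol) defined. Accept strings end in {1}, Reject strings end in {0}; accept={1}.

states=2 start=0 accept={1} delta: 0a->0 0b->1 1a->1 1b->1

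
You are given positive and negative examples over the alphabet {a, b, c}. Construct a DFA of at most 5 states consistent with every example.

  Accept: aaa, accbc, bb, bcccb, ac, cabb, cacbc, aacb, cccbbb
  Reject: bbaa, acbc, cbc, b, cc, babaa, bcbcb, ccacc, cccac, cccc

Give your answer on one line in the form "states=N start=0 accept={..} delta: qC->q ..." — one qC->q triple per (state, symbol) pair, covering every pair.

Fold the examples into a partial DFA from state 0: repeatedly fix the first undefined (state, symbol) met by the shortest-then-alphabetical prefix, trying targets in increasing order and rejecting any under which an Accept and a Reject string meet in one state with the same remainder; add a state when all current targets are rejected. Accepting states are where Accept strings end.
a: 0a undefined. 0a->0: ok.
b: 0b undefined. 0b->0: no, aaa/bbaa meet in 0. Open state 1: 0b->1.
c: 0c undefined. 0c->0: no, aaa/cc meet in 0. 0c->1: no, ac/b meet in 1. Open state 2: 0c->2.
ba: 1a undefined. 1a->0: no, aaa/babaa meet in 0. 1a->1: ok.
bb: 1b undefined. 1b->0: no, aaa/bbaa meet in 0. 1b->1: no, bb/bbaa meet in 1. 1b->2: ok.
bc: 1c undefined. 1c->0: ok.
ca: 2a undefined. 2a->0: no, aaa/bbaa meet in 0. 2a->1: ok.
cb: 2b undefined. 2b->0: no, bb/acbc meet in 2. 2b->1: no, aaa/acbc meet in 0. 2b->2: ok.
cc: 2c undefined. 2c->0: no, aaa/acbc meet in 0. 2c->1: no, accbc/bbaa meet in 1. 2c->2: no, aaa/cccac meet in 0. Open state 3: 2c->3.
cca: 3a undefined. 3a->0: ok.
ccc: 3c undefined. 3c->0: no, bb/cccac meet in 2. 3c->1: no, aaa/cccac meet in 0. 3c->2: no, aaa/cccac meet in 0. 3c->3: no, bb/cccac meet in 2. Open state 4: 3c->4.
accb: 3b undefined. 3b->0: ok.
ccca: 4a undefined. 4a->0: no, accbc/cccac meet in 2. 4a->1: no, aaa/cccac meet in 0. 4a->2: ok.
cccb: 4b undefined. 4b->0: ok.
cccc: 4c undefined. 4c->0: no, aaa/cccc meet in 0. 4c->1: ok.
All examples now run through 5 states with every (state, symbol) defined. Accept strings end in {0,2}, Reject strings end in {1,3}; accept={0,2}.

states=5 start=0 accept={0,2} delta: 0a->0 0b->1 0c->2 1a->1 1b->2 1c->0 2a->1 2b->2 2c->3 3a->0 3b->0 3c->4 4a->2 4b->0 4c->1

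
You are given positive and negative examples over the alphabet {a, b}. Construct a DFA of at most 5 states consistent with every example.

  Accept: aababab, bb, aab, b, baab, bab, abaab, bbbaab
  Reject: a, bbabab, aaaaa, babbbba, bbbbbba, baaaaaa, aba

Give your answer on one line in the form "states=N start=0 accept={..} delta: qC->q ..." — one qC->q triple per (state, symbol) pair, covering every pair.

Grow the machine one transition at a time. Run the examples from 0; the earliest place one falls off (shortest prefix, ties alphabetical) gets sent to the lowest-numbered state that keeps every Accept/Reject pair distinguishable — a pair clashes when both reach the same state with identical unread suffix — and to a fresh state only if none does.
a: 0a undefined. 0a->0: ok.
b: 0b undefined. 0b->0: no, aababab/a meet in 0. Open state 1: 0b->1.
ba: 1a undefined. 1a->0: ok.
bb: 1b undefined. 1b->0: no, aababab/bbabab meet in 1. 1b->1: no, aababab/bbabab meet in 1. Open state 2: 1b->2.
bba: 2a undefined. 2a->0: no, aababab/bbabab meet in 1. 2a->1: no, bb/bbabab meet in 2. 2a->2: ok.
bbb: 2b undefined. 2b->0: no, aababab/bbabab meet in 1. 2b->1: no, aababab/bbabab meet in 1. 2b->2: no, bb/bbabab meet in 2. Open state 3: 2b->3.
bbba: 3a undefined. 3a->0: no, aababab/bbabab meet in 1. 3a->1: no, bb/bbabab meet in 2. 3a->2: no, bbbaab/bbabab meet in 3. 3a->3: no, bbbaab/bbabab meet in 3 with "b" left. Open state 4: 3a->4.
bbbb: 3b undefined. 3b->0: no, bb/bbbbbba meet in 2. 3b->1: ok.
bbbaa: 4a undefined. 4a->0: ok.
bbabab: 4b undefined. 4b->0: ok.
All examples now run through 5 states with every (state, symbol) defined. Accept strings end in {1,2}, Reject strings end in {0,4}; accept={1,2}.

states=5 start=0 accept={1,2} delta: 0a->0 0b->1 1a->0 1b->2 2a->2 2b->3 3a->4 3b->1 4a->0 4b->0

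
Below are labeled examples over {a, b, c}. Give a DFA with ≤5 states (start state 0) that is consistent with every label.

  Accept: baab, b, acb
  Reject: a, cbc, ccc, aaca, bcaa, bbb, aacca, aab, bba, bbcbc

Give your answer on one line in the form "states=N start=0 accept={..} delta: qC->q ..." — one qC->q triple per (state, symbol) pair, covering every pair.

State merging on the prefix tree: take the shortest (then alphabetical) example prefix whose next move is undefined and point that move at state 0, else 1, else 2, ...; a target is out if some Accept/Reject pair would then sit in one state with the same input left (inseparable). If every existing state is out, open a new one.
a: 0a undefined. 0a->0: no, b/aab meet in 0 with "b" left. Open state 1: 0a->1.
b: 0b undefined. 0b->0: no, baab/aab meet in 1 with "ab" left. 0b->1: no, b/a meet in 1. Open state 2: 0b->2.
c: 0c undefined. 0c->0: ok.
aa: 1a undefined. 1a->0: no, b/aab meet in 2. 1a->1: ok.
ac: 1c undefined. 1c->0: ok.
ba: 2a undefined. 2a->0: no, baab/aab meet in 1 with "b" left. 2a->1: no, baab/aab meet in 1 with "b" left. 2a->2: ok.
bb: 2b undefined. 2b->0: no, baab/ccc meet in 0. 2b->1: no, baab/a meet in 1. 2b->2: no, baab/bbb meet in 2. Open state 3: 2b->3.
bc: 2c undefined. 2c->0: ok.
aab: 1b undefined. 1b->0: ok.
bba: 3a undefined. 3a->0: ok.
bbb: 3b undefined. 3b->0: ok.
bbc: 3c undefined. 3c->0: ok.
All examples now run through 4 states with every (state, symbol) defined. Accept strings end in {2,3}, Reject strings end in {0,1}; accept={2,3}.

states=4 start=0 accept={2,3} delta: 0a->1 0b->2 0c->0 1a->1 1b->0 1c->0 2a->2 2b->3 2c->0 3a->0 3b->0 3c->0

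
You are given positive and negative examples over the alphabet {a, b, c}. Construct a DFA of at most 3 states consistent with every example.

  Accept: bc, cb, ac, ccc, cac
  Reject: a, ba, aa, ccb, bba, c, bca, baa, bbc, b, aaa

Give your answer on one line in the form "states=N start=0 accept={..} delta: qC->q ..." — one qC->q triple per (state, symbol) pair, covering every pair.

states=3 start=0 accept={0,2} delta: 0a->1 0b->1 0c->1 1a->1 1b->0 1c->2 2a->1 2b->1 2c->0

State merging on the prefix tree: take the shortest (then alphabetical) example prefix whose next move is undefined and point that move at state 0, else 1, else 2, ...; a target is out if some Accept/Reject pair would then sit in one state with the same input left (inseparable). If every existing state is out, open a new one.
a: 0a undefined. 0a->0: no, ac/c meet in 0 with "c" left. Open state 1: 0a->1.
b: 0b undefined. 0b->0: no, bc/c meet in 0 with "c" left. 0b->1: ok.
c: 0c undefined. 0c->0: no, cb/a meet in 1. 0c->1: ok.
aa: 1a undefined. 1a->0: no, cac/a meet in 1. 1a->1: ok.
ac: 1c undefined. 1c->0: no, ccc/a meet in 1. 1c->1: no, bc/a meet in 1. Open state 2: 1c->2.
bb: 1b undefined. 1b->0: ok.
bca: 2a undefined. 2a->0: no, cb/bca meet in 0. 2a->1: ok.
ccb: 2b undefined. 2b->0: no, cb/ccb meet in 0. 2b->1: ok.
ccc: 2c undefined. 2c->0: ok.
All examples now run through 3 states with every (state, symbol) defined. Accept strings end in {0,2}, Reject strings end in {1}; accept={0,2}.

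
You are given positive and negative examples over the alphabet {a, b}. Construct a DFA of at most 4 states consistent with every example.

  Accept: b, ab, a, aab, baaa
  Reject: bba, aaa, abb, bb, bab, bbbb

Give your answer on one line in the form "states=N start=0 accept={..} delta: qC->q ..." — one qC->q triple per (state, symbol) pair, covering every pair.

State merging on the prefix tree: take the shortest (then alphabetical) example prefix whose next move is undefined and point that move at state 0, else 1, else 2, ...; a target is out if some Accept/Reject pair would then sit in one state with the same input left (inseparable). If every existing state is out, open a new one.
a: 0a undefined. 0a->0: no, a/aaa meet in 0. Open state 1: 0a->1.
b: 0b undefined. 0b->0: no, b/bb meet in 0. 0b->1: no, ab/bb meet in 1 with "b" left. Open state 2: 0b->2.
aa: 1a undefined. 1a->0: no, a/aaa meet in 1. 1a->1: no, a/aaa meet in 1. 1a->2: no, aab/bb meet in 2 with "b" left. Open state 3: 1a->3.
ab: 1b undefined. 1b->0: no, b/abb meet in 2. 1b->1: no, ab/abb meet in 1. 1b->2: ok.
ba: 2a undefined. 2a->0: no, b/bab meet in 2. 2a->1: no, b/bab meet in 2. 2a->2: ok.
bb: 2b undefined. 2b->0: no, a/bba meet in 1. 2b->1: no, a/abb meet in 1. 2b->2: no, b/bba meet in 2. 2b->3: ok.
aaa: 3a undefined. 3a->0: ok.
aab: 3b undefined. 3b->0: no, b/bbbb meet in 2. 3b->1: no, b/bbbb meet in 2. 3b->2: ok.
All examples now run through 4 states with every (state, symbol) defined. Accept strings end in {1,2}, Reject strings end in {0,3}; accept={1,2}.

states=4 start=0 accept={1,2} delta: 0a->1 0b->2 1a->3 1b->2 2a->2 2b->3 3a->0 3b->2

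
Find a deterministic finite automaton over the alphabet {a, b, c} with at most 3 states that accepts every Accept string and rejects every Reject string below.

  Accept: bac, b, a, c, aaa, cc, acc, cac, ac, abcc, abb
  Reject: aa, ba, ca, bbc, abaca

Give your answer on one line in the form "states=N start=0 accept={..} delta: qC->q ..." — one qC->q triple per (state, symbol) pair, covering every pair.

Fold the examples into a partial DFA from state 0: repeatedly fix the first undefined (state, symbol) met by the shortest-then-alphabetical prefix, trying targets in increasing order and rejecting any under which an Accept and a Reject string meet in one state with the same remainder; add a state when all current targets are rejected. Accepting states are where Accept strings end.
a: 0a undefined. 0a->0: no, a/aa meet in 0. Open state 1: 0a->1.
b: 0b undefined. 0b->0: no, a/ba meet in 1. 0b->1: ok.
c: 0c undefined. 0c->0: no, b/ca meet in 1. 0c->1: ok.
aa: 1a undefined. 1a->0: ok.
ab: 1b undefined. 1b->0: no, bac/bbc meet in 1. 1b->1: no, cc/bbc meet in 1 with "c" left. Open state 2: 1b->2.
ac: 1c undefined. 1c->0: no, cc/aa meet in 0. 1c->1: ok.
aba: 2a undefined. 2a->0: ok.
abb: 2b undefined. 2b->0: no, abb/aa meet in 0. 2b->1: ok.
abc: 2c undefined. 2c->0: ok.
All examples now run through 3 states with every (state, symbol) defined. Accept strings end in {1}, Reject strings end in {0}; accept={1}.

states=3 start=0 accept={1} delta: 0a->1 0b->1 0c->1 1a->0 1b->2 1c->1 2a->0 2b->1 2c->0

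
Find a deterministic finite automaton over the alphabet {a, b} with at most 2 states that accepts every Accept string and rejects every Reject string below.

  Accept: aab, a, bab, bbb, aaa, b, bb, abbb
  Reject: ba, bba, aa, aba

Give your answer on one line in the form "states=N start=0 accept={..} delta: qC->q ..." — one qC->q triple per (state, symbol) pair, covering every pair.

states=2 start=0 accept={1} delta: 0a->1 0b->1 1a->0 1b->1

Fold the examples into a partial DFA from state 0: repeatedly fix the first undefined (state, symbol) met by the shortest-then-alphabetical prefix, trying targets in increasing order and rejecting any under which an Accept and a Reject string meet in one state with the same remainder; add a state when all current targets are rejected. Accepting states are where Accept strings end.
a: 0a undefined. 0a->0: no, a/aa meet in 0. Open state 1: 0a->1.
b: 0b undefined. 0b->0: no, a/ba meet in 1. 0b->1: ok.
aa: 1a undefined. 1a->0: ok.
ab: 1b undefined. 1b->0: no, aab/bba meet in 1. 1b->1: ok.
All examples now run through 2 states with every (state, symbol) defined. Accept strings end in {1}, Reject strings end in {0}; accept={1}.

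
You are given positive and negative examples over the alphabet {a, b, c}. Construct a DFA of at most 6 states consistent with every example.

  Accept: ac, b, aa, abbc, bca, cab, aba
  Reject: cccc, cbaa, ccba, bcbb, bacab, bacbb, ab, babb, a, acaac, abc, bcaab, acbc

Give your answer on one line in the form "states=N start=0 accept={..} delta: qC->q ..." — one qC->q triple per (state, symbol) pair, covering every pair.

State merging on the prefix tree: take the shortest (then alphabetical) example prefix whose next move is undefined and point that move at state 0, else 1, else 2, ...; a target is out if some Accept/Reject pair would then sit in one state with the same input left (inseparable). If every existing state is out, open a new one.
a: 0a undefined. 0a->0: no, b/ab meet in 0 with "b" left. Open state 1: 0a->1.
b: 0b undefined. 0b->0: ok.
c: 0c undefined. 0c->0: no, b/cccc meet in 0. 0c->1: ok.
aa: 1a undefined. 1a->0: ok.
ab: 1b undefined. 1b->0: no, b/cbaa meet in 0. 1b->1: no, ac/abc meet in 1 with "c" left. Open state 2: 1b->2.
ac: 1c undefined. 1c->0: no, ac/cccc meet in 0. 1c->1: no, ac/cccc meet in 1. 1c->2: no, ac/ab meet in 2. Open state 3: 1c->3.
aba: 2a undefined. 2a->0: ok.
abb: 2b undefined. 2b->0: no, b/bcbb meet in 0. 2b->1: ok.
abc: 2c undefined. 2c->0: no, b/abc meet in 0. 2c->1: ok.
aca: 3a undefined. 3a->0: no, ac/acaac meet in 3. 3a->1: ok.
acb: 3b undefined. 3b->0: no, b/bacbb meet in 0. 3b->1: no, ac/acbc meet in 3. 3b->2: no, b/ccba meet in 0. 3b->3: no, ac/bacbb meet in 3. Open state 4: 3b->4.
ccc: 3c undefined. 3c->0: ok.
acbc: 4c undefined. 4c->0: no, b/acbc meet in 0. 4c->1: ok.
ccba: 4a undefined. 4a->0: no, b/ccba meet in 0. 4a->1: ok.
bacbb: 4b undefined. 4b->0: no, b/bacbb meet in 0. 4b->1: ok.
All examples now run through 5 states with every (state, symbol) defined. Accept strings end in {0,3}, Reject strings end in {1,2}; accept={0,3}.

states=5 start=0 accept={0,3} delta: 0a->1 0b->0 0c->1 1a->0 1b->2 1c->3 2a->0 2b->1 2c->1 3a->1 3b->4 3c->0 4a->1 4b->1 4c->1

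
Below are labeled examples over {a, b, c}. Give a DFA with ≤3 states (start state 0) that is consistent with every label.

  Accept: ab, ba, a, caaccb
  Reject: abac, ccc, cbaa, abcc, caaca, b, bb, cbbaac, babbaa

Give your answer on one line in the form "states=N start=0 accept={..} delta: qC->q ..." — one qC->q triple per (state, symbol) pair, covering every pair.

State merging on the prefix tree: take the shortest (then alphabetical) example prefix whose next move is undefined and point that move at state 0, else 1, else 2, ...; a target is out if some Accept/Reject pair would then sit in one state with the same input left (inseparable). If every existing state is out, open a new one.
a: 0a undefined. 0a->0: no, ab/b meet in 0 with "b" left. Open state 1: 0a->1.
b: 0b undefined. 0b->0: ok.
c: 0c undefined. 0c->0: ok.
ab: 1b undefined. 1b->0: no, ab/ccc meet in 0. 1b->1: ok.
aba: 1a undefined. 1a->0: no, ab/caaca meet in 1. 1a->1: no, ab/cbaa meet in 1. Open state 2: 1a->2.
abc: 1c undefined. 1c->0: ok.
abac: 2c undefined. 2c->0: no, ab/caaca meet in 1. 2c->1: no, ab/abac meet in 1. 2c->2: ok.
caaca: 2a undefined. 2a->0: ok.
caaccb: 2b undefined. 2b->0: no, caaccb/ccc meet in 0. 2b->1: ok.
All examples now run through 3 states with every (state, symbol) defined. Accept strings end in {1}, Reject strings end in {0,2}; accept={1}.

states=3 start=0 accept={1} delta: 0a->1 0b->0 0c->0 1a->2 1b->1 1c->0 2a->0 2b->1 2c->2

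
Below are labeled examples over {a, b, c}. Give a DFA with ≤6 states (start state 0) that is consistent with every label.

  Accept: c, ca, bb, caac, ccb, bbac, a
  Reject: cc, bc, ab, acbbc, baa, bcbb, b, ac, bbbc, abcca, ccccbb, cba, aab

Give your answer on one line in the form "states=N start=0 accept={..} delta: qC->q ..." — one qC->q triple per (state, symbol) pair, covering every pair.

Fold the examples into a partial DFA from state 0: repeatedly fix the first undefined (state, symbol) met by the shortest-then-alphabetical prefix, trying targets in increasing order and rejecting any under which an Accept and a Reject string meet in one state with the same remainder; add a state when all current targets are rejected. Accepting states are where Accept strings end.
a: 0a undefined. 0a->0: no, c/ac meet in 0 with "c" left. Open state 1: 0a->1.
b: 0b undefined. 0b->0: no, c/bc meet in 0 with "c" left. 0b->1: no, bb/ab meet in 1 with "b" left. Open state 2: 0b->2.
c: 0c undefined. 0c->0: no, c/cc meet in 0. 0c->1: ok.
aa: 1a undefined. 1a->0: no, caac/cc meet in 1 with "c" left. 1a->1: no, caac/cc meet in 1 with "c" left. 1a->2: no, ca/b meet in 2. Open state 3: 1a->3.
ab: 1b undefined. 1b->0: no, c/cba meet in 1. 1b->1: no, c/ab meet in 1. 1b->2: ok.
ac: 1c undefined. 1c->0: no, bb/ccccbb meet in 2 with "b" left. 1c->1: no, c/cc meet in 1. 1c->2: ok.
ba: 2a undefined. 2a->0: no, c/baa meet in 1. 2a->1: no, c/cba meet in 1. 2a->2: ok.
bb: 2b undefined. 2b->0: no, bbac/cc meet in 2. 2b->1: ok.
bc: 2c undefined. 2c->0: no, c/bcbb meet in 1. 2c->1: no, c/bc meet in 1. 2c->2: ok.
aab: 3b undefined. 3b->0: ok.
caa: 3a undefined. 3a->0: ok.
bbac: 3c undefined. 3c->0: no, bbac/aab meet in 0. 3c->1: ok.
All examples now run through 4 states with every (state, symbol) defined. Accept strings end in {1,3}, Reject strings end in {0,2}; accept={1,3}.

states=4 start=0 accept={1,3} delta: 0a->1 0b->2 0c->1 1a->3 1b->2 1c->2 2a->2 2b->1 2c->2 3a->0 3b->0 3c->1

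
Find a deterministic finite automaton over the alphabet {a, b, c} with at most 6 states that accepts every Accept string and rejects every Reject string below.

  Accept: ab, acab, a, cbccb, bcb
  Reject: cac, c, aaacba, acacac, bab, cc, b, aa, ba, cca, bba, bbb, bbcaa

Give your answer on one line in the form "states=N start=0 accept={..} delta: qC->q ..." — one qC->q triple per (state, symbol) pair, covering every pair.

State merging on the prefix tree: take the shortest (then alphabetical) example prefix whose next move is undefined and point that move at state 0, else 1, else 2, ...; a target is out if some Accept/Reject pair would then sit in one state with the same input left (inseparable). If every existing state is out, open a new one.
a: 0a undefined. 0a->0: no, ab/b meet in 0 with "b" left. Open state 1: 0a->1.
b: 0b undefined. 0b->0: no, ab/bab meet in 1 with "b" left. 0b->1: no, a/b meet in 1. Open state 2: 0b->2.
c: 0c undefined. 0c->0: no, a/cca meet in 1. 0c->1: no, a/c meet in 1. 0c->2: ok.
aa: 1a undefined. 1a->0: ok.
ab: 1b undefined. 1b->0: no, ab/aa meet in 0. 1b->1: ok.
ac: 1c undefined. 1c->0: ok.
ba: 2a undefined. 2a->0: ok.
bb: 2b undefined. 2b->0: no, ab/bba meet in 1. 2b->1: no, ab/bbb meet in 1. 2b->2: ok.
bc: 2c undefined. 2c->0: no, ab/cca meet in 1. 2c->1: no, ab/cc meet in 1. 2c->2: no, ab/bbcaa meet in 1. Open state 3: 2c->3.
bcb: 3b undefined. 3b->0: no, bcb/aaacba meet in 0. 3b->1: ok.
cca: 3a undefined. 3a->0: no, ab/bbcaa meet in 1. 3a->1: no, ab/cca meet in 1. 3a->2: ok.
cbcc: 3c undefined. 3c->0: no, cbccb/cac meet in 2. 3c->1: ok.
All examples now run through 4 states with every (state, symbol) defined. Accept strings end in {1}, Reject strings end in {0,2,3}; accept={1}.

states=4 start=0 accept={1} delta: 0a->1 0b->2 0c->2 1a->0 1b->1 1c->0 2a->0 2b->2 2c->3 3a->2 3b->1 3c->1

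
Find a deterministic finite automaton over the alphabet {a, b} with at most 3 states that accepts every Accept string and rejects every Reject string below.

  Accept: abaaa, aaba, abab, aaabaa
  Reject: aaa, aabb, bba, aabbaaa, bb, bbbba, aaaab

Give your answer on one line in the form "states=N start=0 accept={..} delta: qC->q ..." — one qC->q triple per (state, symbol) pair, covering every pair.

State merging on the prefix tree: take the shortest (then alphabetical) example prefix whose next move is undefined and point that move at state 0, else 1, else 2, ...; a target is out if some Accept/Reject pair would then sit in one state with the same input left (inseparable). If every existing state is out, open a new one.
a: 0a undefined. 0a->0: ok.
b: 0b undefined. 0b->0: no, abaaa/aaa meet in 0. Open state 1: 0b->1.
bb: 1b undefined. 1b->0: ok.
aba: 1a undefined. 1a->0: no, abaaa/aaa meet in 0. 1a->1: no, abaaa/aaaab meet in 1. Open state 2: 1a->2.
abaa: 2a undefined. 2a->0: no, abaaa/aaa meet in 0. 2a->1: no, aaabaa/aaaab meet in 1. 2a->2: ok.
abab: 2b undefined. 2b->0: no, abab/aaa meet in 0. 2b->1: no, abab/aaaab meet in 1. 2b->2: ok.
All examples now run through 3 states with every (state, symbol) defined. Accept strings end in {2}, Reject strings end in {0,1}; accept={2}.

states=3 start=0 accept={2} delta: 0a->0 0b->1 1a->2 1b->0 2a->2 2b->2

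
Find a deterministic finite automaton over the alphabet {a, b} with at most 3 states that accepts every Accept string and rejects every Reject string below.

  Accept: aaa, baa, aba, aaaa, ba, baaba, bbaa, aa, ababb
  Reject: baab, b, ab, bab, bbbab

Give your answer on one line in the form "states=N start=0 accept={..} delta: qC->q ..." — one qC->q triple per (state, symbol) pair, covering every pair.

Fold the examples into a partial DFA from state 0: repeatedly fix the first undefined (state, symbol) met by the shortest-then-alphabetical prefix, trying targets in increasing order and rejecting any under which an Accept and a Reject string meet in one state with the same remainder; add a state when all current targets are rejected. Accepting states are where Accept strings end.
a: 0a undefined. 0a->0: ok.
b: 0b undefined. 0b->0: no, aaa/baab meet in 0. Open state 1: 0b->1.
ba: 1a undefined. 1a->0: ok.
bb: 1b undefined. 1b->0: ok.
All examples now run through 2 states with every (state, symbol) defined. Accept strings end in {0}, Reject strings end in {1}; accept={0}.

states=2 start=0 accept={0} delta: 0a->0 0b->1 1a->0 1b->0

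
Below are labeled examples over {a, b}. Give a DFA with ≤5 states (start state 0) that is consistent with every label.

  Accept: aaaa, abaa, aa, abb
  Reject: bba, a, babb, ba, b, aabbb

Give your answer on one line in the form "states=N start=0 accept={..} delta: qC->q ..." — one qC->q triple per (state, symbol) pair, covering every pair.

Grow the machine one transition at a time. Run the examples from 0; the earliest place one falls off (shortest prefix, ties alphabetical) gets sent to the lowest-numbered state that keeps every Accept/Reject pair distinguishable — a pair clashes when both reach the same state with identical unread suffix — and to a fresh state only if none does.
a: 0a undefined. 0a->0: no, aaaa/a meet in 0. Open state 1: 0a->1.
b: 0b undefined. 0b->0: no, abb/babb meet in 1 with "bb" left. 0b->1: no, aa/ba meet in 1 with "a" left. Open state 2: 0b->2.
aa: 1a undefined. 1a->0: ok.
ab: 1b undefined. 1b->0: no, abb/b meet in 2. 1b->1: no, abaa/a meet in 1. 1b->2: ok.
ba: 2a undefined. 2a->0: no, aaaa/ba meet in 0. 2a->1: no, abb/babb meet in 2 with "b" left. 2a->2: no, abaa/ba meet in 2. Open state 3: 2a->3.
bb: 2b undefined. 2b->0: ok.
bab: 3b undefined. 3b->0: ok.
abaa: 3a undefined. 3a->0: ok.
All examples now run through 4 states with every (state, symbol) defined. Accept strings end in {0}, Reject strings end in {1,2,3}; accept={0}.

states=4 start=0 accept={0} delta: 0a->1 0b->2 1a->0 1b->2 2a->3 2b->0 3a->0 3b->0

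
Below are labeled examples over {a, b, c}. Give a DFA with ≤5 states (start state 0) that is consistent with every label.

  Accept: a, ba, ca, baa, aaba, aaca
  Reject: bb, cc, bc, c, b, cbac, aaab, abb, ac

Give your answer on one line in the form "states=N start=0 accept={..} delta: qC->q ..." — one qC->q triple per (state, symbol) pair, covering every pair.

states=2 start=0 accept={0} delta: 0a->0 0b->1 0c->1 1a->0 1b->1 1c->1

Fold the examples into a partial DFA from state 0: repeatedly fix the first undefined (state, symbol) met by the shortest-then-alphabetical prefix, trying targets in increasing order and rejecting any under which an Accept and a Reject string meet in one state with the same remainder; add a state when all current targets are rejected. Accepting states are where Accept strings end.
a: 0a undefined. 0a->0: ok.
b: 0b undefined. 0b->0: no, a/bb meet in 0. Open state 1: 0b->1.
c: 0c undefined. 0c->0: no, a/cc meet in 0. 0c->1: ok.
ba: 1a undefined. 1a->0: ok.
bb: 1b undefined. 1b->0: no, a/bb meet in 0. 1b->1: ok.
bc: 1c undefined. 1c->0: no, a/cc meet in 0. 1c->1: ok.
All examples now run through 2 states with every (state, symbol) defined. Accept strings end in {0}, Reject strings end in {1}; accept={0}.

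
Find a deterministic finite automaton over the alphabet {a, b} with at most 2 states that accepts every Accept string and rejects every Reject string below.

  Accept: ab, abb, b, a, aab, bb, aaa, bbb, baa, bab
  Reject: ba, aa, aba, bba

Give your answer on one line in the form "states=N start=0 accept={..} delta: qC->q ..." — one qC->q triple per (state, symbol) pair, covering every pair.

states=2 start=0 accept={1} delta: 0a->1 0b->1 1a->0 1b->1

Fold the examples into a partial DFA from state 0: repeatedly fix the first undefined (state, symbol) met by the shortest-then-alphabetical prefix, trying targets in increasing order and rejecting any under which an Accept and a Reject string meet in one state with the same remainder; add a state when all current targets are rejected. Accepting states are where Accept strings end.
a: 0a undefined. 0a->0: no, a/aa meet in 0. Open state 1: 0a->1.
b: 0b undefined. 0b->0: no, a/ba meet in 1. 0b->1: ok.
aa: 1a undefined. 1a->0: ok.
ab: 1b undefined. 1b->0: no, ab/ba meet in 0. 1b->1: ok.
All examples now run through 2 states with every (state, symbol) defined. Accept strings end in {1}, Reject strings end in {0}; accept={1}.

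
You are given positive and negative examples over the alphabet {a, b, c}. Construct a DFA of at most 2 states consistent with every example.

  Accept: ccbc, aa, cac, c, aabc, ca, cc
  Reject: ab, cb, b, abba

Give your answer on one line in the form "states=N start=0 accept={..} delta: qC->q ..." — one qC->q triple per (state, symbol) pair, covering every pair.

Grow the machine one transition at a time. Run the examples from 0; the earliest place one falls off (shortest prefix, ties alphabetical) gets sent to the lowest-numbered state that keeps every Accept/Reject pair distinguishable — a pair clashes when both reach the same state with identical unread suffix — and to a fresh state only if none does.
a: 0a undefined. 0a->0: ok.
b: 0b undefined. 0b->0: no, aa/ab meet in 0. Open state 1: 0b->1.
c: 0c undefined. 0c->0: ok.
abb: 1b undefined. 1b->0: no, aa/abba meet in 0. 1b->1: ok.
aabc: 1c undefined. 1c->0: ok.
abba: 1a undefined. 1a->0: no, ccbc/abba meet in 0. 1a->1: ok.
All examples now run through 2 states with every (state, symbol) defined. Accept strings end in {0}, Reject strings end in {1}; accept={0}.

states=2 start=0 accept={0} delta: 0a->0 0b->1 0c->0 1a->1 1b->1 1c->0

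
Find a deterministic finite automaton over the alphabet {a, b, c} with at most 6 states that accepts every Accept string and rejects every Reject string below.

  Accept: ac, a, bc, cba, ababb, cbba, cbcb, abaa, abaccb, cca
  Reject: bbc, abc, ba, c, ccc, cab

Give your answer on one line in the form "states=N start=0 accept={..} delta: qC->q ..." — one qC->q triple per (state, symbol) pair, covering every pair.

states=5 start=0 accept={0,1,3} delta: 0a->1 0b->1 0c->2 1a->2 1b->2 1c->0 2a->3 2b->2 2c->4 3a->0 3b->4 3c->1 4a->0 4b->0 4c->2

Fold the examples into a partial DFA from state 0: repeatedly fix the first undefined (state, symbol) met by the shortest-then-alphabetical prefix, trying targets in increasing order and rejecting any under which an Accept and a Reject string meet in one state with the same remainder; add a state when all current targets are rejected. Accepting states are where Accept strings end.
a: 0a undefined. 0a->0: no, ac/c meet in 0 with "c" left. Open state 1: 0a->1.
b: 0b undefined. 0b->0: no, a/ba meet in 1. 0b->1: ok.
c: 0c undefined. 0c->0: no, cba/ba meet in 1 with "a" left. 0c->1: no, a/c meet in 1. Open state 2: 0c->2.
ab: 1b undefined. 1b->0: no, abaa/ba meet in 1 with "a" left. 1b->1: no, ac/bbc meet in 1 with "c" left. 1b->2: ok.
ac: 1c undefined. 1c->0: ok.
ba: 1a undefined. 1a->0: no, ac/ba meet in 0. 1a->1: no, a/ba meet in 1. 1a->2: ok.
ca: 2a undefined. 2a->0: no, a/cab meet in 1. 2a->1: no, abaa/ba meet in 2. 2a->2: no, abaa/ba meet in 2. Open state 3: 2a->3.
cb: 2b undefined. 2b->0: no, cbba/ba meet in 2. 2b->1: no, cba/ba meet in 2. 2b->2: ok.
cc: 2c undefined. 2c->0: no, ac/bbc meet in 0. 2c->1: no, ac/ccc meet in 0. 2c->2: no, cbcb/bbc meet in 2. 2c->3: no, cba/bbc meet in 3. Open state 4: 2c->4.
cab: 3b undefined. 3b->0: no, ac/cab meet in 0. 3b->1: no, a/cab meet in 1. 3b->2: no, ababb/ba meet in 2. 3b->3: no, cba/cab meet in 3. 3b->4: ok.
cca: 4a undefined. 4a->0: ok.
ccc: 4c undefined. 4c->0: no, ac/ccc meet in 0. 4c->1: no, a/ccc meet in 1. 4c->2: ok.
abaa: 3a undefined. 3a->0: ok.
abac: 3c undefined. 3c->0: no, abaccb/ba meet in 2. 3c->1: ok.
cbcb: 4b undefined. 4b->0: ok.
All examples now run through 5 states with every (state, symbol) defined. Accept strings end in {0,1,3}, Reject strings end in {2,4}; accept={0,1,3}.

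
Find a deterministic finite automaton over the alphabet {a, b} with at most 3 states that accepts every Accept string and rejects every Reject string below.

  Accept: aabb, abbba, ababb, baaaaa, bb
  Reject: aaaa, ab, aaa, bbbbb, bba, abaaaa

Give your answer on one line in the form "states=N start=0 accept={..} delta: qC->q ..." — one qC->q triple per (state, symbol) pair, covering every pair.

states=3 start=0 accept={2} delta: 0a->0 0b->1 1a->2 1b->2 2a->1 2b->1

State merging on the prefix tree: take the shortest (then alphabetical) example prefix whose next move is undefined and point that move at state 0, else 1, else 2, ...; a target is out if some Accept/Reject pair would then sit in one state with the same input left (inseparable). If every existing state is out, open a new one.
a: 0a undefined. 0a->0: ok.
b: 0b undefined. 0b->0: no, aabb/aaaa meet in 0. Open state 1: 0b->1.
ba: 1a undefined. 1a->0: no, baaaaa/aaaa meet in 0. 1a->1: no, baaaaa/ab meet in 1. Open state 2: 1a->2.
bb: 1b undefined. 1b->0: no, aabb/aaaa meet in 0. 1b->1: no, aabb/ab meet in 1. 1b->2: ok.
baa: 2a undefined. 2a->0: no, baaaaa/aaaa meet in 0. 2a->1: ok.
bbb: 2b undefined. 2b->0: no, aabb/bbbbb meet in 2. 2b->1: ok.
All examples now run through 3 states with every (state, symbol) defined. Accept strings end in {2}, Reject strings end in {0,1}; accept={2}.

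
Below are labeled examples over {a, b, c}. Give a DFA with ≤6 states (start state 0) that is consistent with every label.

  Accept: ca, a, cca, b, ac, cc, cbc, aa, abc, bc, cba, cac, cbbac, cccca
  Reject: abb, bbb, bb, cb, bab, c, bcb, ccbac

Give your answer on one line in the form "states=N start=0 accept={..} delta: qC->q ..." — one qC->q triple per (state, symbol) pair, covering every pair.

Fold the examples into a partial DFA from state 0: repeatedly fix the first undefined (state, symbol) met by the shortest-then-alphabetical prefix, trying targets in increasing order and rejecting any under which an Accept and a Reject string meet in one state with the same remainder; add a state when all current targets are rejected. Accepting states are where Accept strings end.
a: 0a undefined. 0a->0: no, ac/c meet in 0 with "c" left. Open state 1: 0a->1.
b: 0b undefined. 0b->0: no, b/bbb meet in 0. 0b->1: ok.
c: 0c undefined. 0c->0: no, ca/cb meet in 1. 0c->1: no, a/c meet in 1. Open state 2: 0c->2.
aa: 1a undefined. 1a->0: no, a/bab meet in 1. 1a->1: ok.
ab: 1b undefined. 1b->0: no, a/abb meet in 1. 1b->1: no, a/abb meet in 1. 1b->2: ok.
ac: 1c undefined. 1c->0: no, a/bcb meet in 1. 1c->1: ok.
ca: 2a undefined. 2a->0: no, cac/bb meet in 2. 2a->1: ok.
cb: 2b undefined. 2b->0: no, cbc/bb meet in 2. 2b->1: no, ca/abb meet in 1. 2b->2: ok.
cc: 2c undefined. 2c->0: no, ca/ccbac meet in 1. 2c->1: no, ca/ccbac meet in 1. 2c->2: no, ca/ccbac meet in 1. Open state 3: 2c->3.
cca: 3a undefined. 3a->0: ok.
ccb: 3b undefined. 3b->0: no, ca/ccbac meet in 1. 3b->1: no, ca/ccbac meet in 1. 3b->2: no, ca/ccbac meet in 1. 3b->3: ok.
ccc: 3c undefined. 3c->0: ok.
All examples now run through 4 states with every (state, symbol) defined. Accept strings end in {0,1,3}, Reject strings end in {2}; accept={0,1,3}.

states=4 start=0 accept={0,1,3} delta: 0a->1 0b->1 0c->2 1a->1 1b->2 1c->1 2a->1 2b->2 2c->3 3a->0 3b->3 3c->0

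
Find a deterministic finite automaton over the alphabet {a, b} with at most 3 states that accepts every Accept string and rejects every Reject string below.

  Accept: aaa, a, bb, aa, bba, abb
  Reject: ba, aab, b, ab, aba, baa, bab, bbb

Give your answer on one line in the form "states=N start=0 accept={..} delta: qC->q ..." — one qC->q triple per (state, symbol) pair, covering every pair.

State merging on the prefix tree: take the shortest (then alphabetical) example prefix whose next move is undefined and point that move at state 0, else 1, else 2, ...; a target is out if some Accept/Reject pair would then sit in one state with the same input left (inseparable). If every existing state is out, open a new one.
a: 0a undefined. 0a->0: ok.
b: 0b undefined. 0b->0: no, aaa/ba meet in 0. Open state 1: 0b->1.
ba: 1a undefined. 1a->0: no, aaa/ba meet in 0. 1a->1: no, bb/bab meet in 1 with "b" left. Open state 2: 1a->2.
bb: 1b undefined. 1b->0: ok.
baa: 2a undefined. 2a->0: no, aaa/baa meet in 0. 2a->1: ok.
bab: 2b undefined. 2b->0: no, aaa/bab meet in 0. 2b->1: ok.
All examples now run through 3 states with every (state, symbol) defined. Accept strings end in {0}, Reject strings end in {1,2}; accept={0}.

states=3 start=0 accept={0} delta: 0a->0 0b->1 1a->2 1b->0 2a->1 2b->1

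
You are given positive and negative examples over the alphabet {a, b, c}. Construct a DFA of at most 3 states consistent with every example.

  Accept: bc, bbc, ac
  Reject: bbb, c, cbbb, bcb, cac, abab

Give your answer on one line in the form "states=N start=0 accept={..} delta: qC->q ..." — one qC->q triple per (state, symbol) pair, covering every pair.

Fold the examples into a partial DFA from state 0: repeatedly fix the first undefined (state, symbol) met by the shortest-then-alphabetical prefix, trying targets in increasing order and rejecting any under which an Accept and a Reject string meet in one state with the same remainder; add a state when all current targets are rejected. Accepting states are where Accept strings end.
a: 0a undefined. 0a->0: no, ac/c meet in 0 with "c" left. Open state 1: 0a->1.
b: 0b undefined. 0b->0: no, bc/c meet in 0 with "c" left. 0b->1: ok.
c: 0c undefined. 0c->0: no, bc/cac meet in 1 with "c" left. 0c->1: ok.
ab: 1b undefined. 1b->0: no, bbc/bbb meet in 1. 1b->1: ok.
ac: 1c undefined. 1c->0: ok.
ca: 1a undefined. 1a->0: ok.
All examples now run through 2 states with every (state, symbol) defined. Accept strings end in {0}, Reject strings end in {1}; accept={0}.

states=2 start=0 accept={0} delta: 0a->1 0b->1 0c->1 1a->0 1b->1 1c->0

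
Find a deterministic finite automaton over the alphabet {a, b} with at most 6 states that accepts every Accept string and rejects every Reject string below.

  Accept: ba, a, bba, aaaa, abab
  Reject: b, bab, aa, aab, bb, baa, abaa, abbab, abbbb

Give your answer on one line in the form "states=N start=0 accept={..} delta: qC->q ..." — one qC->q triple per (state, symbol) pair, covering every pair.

states=5 start=0 accept={1,4} delta: 0a->1 0b->0 1a->2 1b->3 2a->0 2b->0 3a->3 3b->4 4a->0 4b->0

State merging on the prefix tree: take the shortest (then alphabetical) example prefix whose next move is undefined and point that move at state 0, else 1, else 2, ...; a target is out if some Accept/Reject pair would then sit in one state with the same input left (inseparable). If every existing state is out, open a new one.
a: 0a undefined. 0a->0: no, a/aa meet in 0. Open state 1: 0a->1.
b: 0b undefined. 0b->0: ok.
aa: 1a undefined. 1a->0: no, aaaa/b meet in 0. 1a->1: no, ba/aa meet in 1. Open state 2: 1a->2.
ab: 1b undefined. 1b->0: no, abab/b meet in 0. 1b->1: no, ba/bab meet in 1. 1b->2: no, aaaa/abaa meet in 2 with "aa" left. Open state 3: 1b->3.
aaa: 2a undefined. 2a->0: ok.
aab: 2b undefined. 2b->0: ok.
aba: 3a undefined. 3a->0: no, ba/abaa meet in 1. 3a->1: no, abab/bab meet in 3. 3a->2: no, abab/b meet in 0. 3a->3: ok.
abb: 3b undefined. 3b->0: no, abab/b meet in 0. 3b->1: no, ba/abbbb meet in 1. 3b->2: no, abab/aa meet in 2. 3b->3: no, abab/bab meet in 3. Open state 4: 3b->4.
abba: 4a undefined. 4a->0: ok.
abbb: 4b undefined. 4b->0: ok.
All examples now run through 5 states with every (state, symbol) defined. Accept strings end in {1,4}, Reject strings end in {0,2,3}; accept={1,4}.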